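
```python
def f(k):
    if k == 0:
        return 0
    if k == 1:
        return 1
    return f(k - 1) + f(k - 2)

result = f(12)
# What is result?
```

Build up from base cases: f(0)=0, f(1)=1, f(2)=1, f(3)=2, f(4)=3, f(5)=5, f(6)=8, ..., f(12)=144

Answer: 144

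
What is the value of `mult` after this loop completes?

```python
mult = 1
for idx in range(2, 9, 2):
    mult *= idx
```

Product of even numbers 2 to 8
`mult` takes the values: 1 → 2 → 8 → 48 → 384

Answer: 384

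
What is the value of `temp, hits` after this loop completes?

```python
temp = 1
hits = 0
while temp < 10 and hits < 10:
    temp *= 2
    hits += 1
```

Double until >= 10 or 10 iterations
`temp, hits` takes the values: (1, 0) → (2, 0) → (2, 1) → (4, 1) → (4, 2) → (8, 2) → (8, 3) → (16, 3) → (16, 4)

Answer: 16, 4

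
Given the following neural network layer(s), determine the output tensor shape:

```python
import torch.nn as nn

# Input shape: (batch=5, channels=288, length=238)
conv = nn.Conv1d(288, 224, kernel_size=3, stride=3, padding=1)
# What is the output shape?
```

Input: (5, 288, 238) -> Output: (5, 224, 80)

Answer: (5, 224, 80)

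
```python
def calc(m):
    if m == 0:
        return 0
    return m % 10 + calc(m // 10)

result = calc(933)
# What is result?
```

Sum of digits of 933: 3 + 3 + 9 = 15

Answer: 15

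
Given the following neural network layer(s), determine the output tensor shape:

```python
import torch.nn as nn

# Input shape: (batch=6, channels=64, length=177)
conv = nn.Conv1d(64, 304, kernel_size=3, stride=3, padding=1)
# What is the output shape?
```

Input: (6, 64, 177) -> Output: (6, 304, 59)

Answer: (6, 304, 59)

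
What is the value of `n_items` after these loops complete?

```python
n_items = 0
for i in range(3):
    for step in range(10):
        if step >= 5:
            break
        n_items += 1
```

Inner breaks at 5, outer runs 3 times
`n_items` takes the values: 0 → 1 → 2 → 3 → 4 → 5 → 6 → 7 → 8 → 9 → 10 → 11 → 12 → 13 → 14 → 15

Answer: 15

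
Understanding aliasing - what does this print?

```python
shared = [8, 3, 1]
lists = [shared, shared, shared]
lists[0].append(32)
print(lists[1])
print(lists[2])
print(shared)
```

Key concept: list of same reference.
Step by step:
`shared = [8, 3, 1]` → shared = [8, 3, 1]
`lists = [shared, shared, shared]` → lists = [[8, 3, 1], [8, 3, 1], [8, 3, 1]]
`lists[0].append(32)` → shared = [8, 3, 1, 32]; lists = [[8, 3, 1, 32], [8, 3, 1, 32], [8, 3, 1, 32]]
`print(lists[1])` → prints [8, 3, 1, 32]
`print(lists[2])` → prints [8, 3, 1, 32]
`print(shared)` → prints [8, 3, 1, 32]

Answer:
[8, 3, 1, 32]
[8, 3, 1, 32]
[8, 3, 1, 32]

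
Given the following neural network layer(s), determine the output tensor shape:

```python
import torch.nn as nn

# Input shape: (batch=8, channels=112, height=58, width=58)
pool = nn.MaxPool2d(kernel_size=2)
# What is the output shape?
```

Input: (8, 112, 58, 58) -> Output: (8, 112, 29, 29)

Answer: (8, 112, 29, 29)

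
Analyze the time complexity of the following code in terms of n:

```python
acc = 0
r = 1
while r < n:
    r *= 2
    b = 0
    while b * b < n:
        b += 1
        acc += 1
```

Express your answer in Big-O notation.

Each loop level contributes: log n × √n. Multiplying the contributions gives O(√n log n).

Answer: O(√n log n)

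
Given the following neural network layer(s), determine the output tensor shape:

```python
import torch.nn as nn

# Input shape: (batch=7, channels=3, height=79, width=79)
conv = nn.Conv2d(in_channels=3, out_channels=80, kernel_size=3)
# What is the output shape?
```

Input: (7, 3, 79, 79) -> Output: (7, 80, 77, 77)

Answer: (7, 80, 77, 77)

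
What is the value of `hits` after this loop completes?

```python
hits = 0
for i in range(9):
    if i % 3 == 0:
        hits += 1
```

Count numbers divisible by 3 in range(9)
`hits` takes the values: 0 → 1 → 2 → 3

Answer: 3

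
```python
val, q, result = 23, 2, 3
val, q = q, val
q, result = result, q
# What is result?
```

Trace:
`val, q, result = 23, 2, 3` → val = 23; q = 2; result = 3
`val, q = q, val` → val = 2; q = 23
`q, result = result, q` → q = 3; result = 23
So result = 23

Answer: 23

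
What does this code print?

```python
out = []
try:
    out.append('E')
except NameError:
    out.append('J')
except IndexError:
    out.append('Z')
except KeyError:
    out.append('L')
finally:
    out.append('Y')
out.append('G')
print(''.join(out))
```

Execution trace: 'E' (try body, no exception) → 'Y' (finally) → 'G' (after the try/except). Output: EYG

Answer: EYG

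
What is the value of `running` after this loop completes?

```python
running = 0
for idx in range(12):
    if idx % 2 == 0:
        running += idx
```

Sum of even numbers 0 to 11
`running` takes the values: 0 → 2 → 6 → 12 → 20 → 30

Answer: 30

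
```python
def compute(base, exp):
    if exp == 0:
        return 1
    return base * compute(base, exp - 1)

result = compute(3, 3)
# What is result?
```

compute(3, 3) = 3 * 3 * 3 = 27

Answer: 27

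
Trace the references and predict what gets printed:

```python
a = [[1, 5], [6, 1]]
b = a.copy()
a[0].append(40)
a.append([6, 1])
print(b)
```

Key concept: shallow copy with nested lists.
Step by step:
`a = [[1, 5], [6, 1]]` → a = [[1, 5], [6, 1]]
`b = a.copy()` → b = [[1, 5], [6, 1]]
`a[0].append(40)` → a = [[1, 5, 40], [6, 1]]; b = [[1, 5, 40], [6, 1]]
`a.append([6, 1])` → a = [[1, 5, 40], [6, 1], [6, 1]]
`print(b)` → prints [[1, 5, 40], [6, 1]]

Answer: [[1, 5, 40], [6, 1]]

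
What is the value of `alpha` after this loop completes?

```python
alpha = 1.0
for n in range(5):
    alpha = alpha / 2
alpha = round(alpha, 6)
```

Halving LR 5 times: 1 / 2^5
`alpha` takes the values: 1.0 → 0.5 → 0.25 → 0.125 → 0.0625 → 0.03125

Answer: 0.03125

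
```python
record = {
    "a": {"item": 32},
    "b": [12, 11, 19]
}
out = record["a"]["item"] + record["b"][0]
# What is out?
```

Trace:
`record = { ...` → record = {'a': {'item': 32}, 'b': [12, 11, 19]}
`out = record["a"]["item"] + record["b"][0]` → out = 44
So out = 44

Answer: 44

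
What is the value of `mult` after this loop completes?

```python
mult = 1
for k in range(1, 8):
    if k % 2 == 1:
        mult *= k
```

Product of odd numbers 1 to 7
`mult` takes the values: 1 → 3 → 15 → 105

Answer: 105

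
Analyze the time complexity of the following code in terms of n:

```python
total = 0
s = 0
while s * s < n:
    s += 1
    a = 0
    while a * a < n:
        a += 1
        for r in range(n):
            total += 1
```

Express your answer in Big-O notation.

Each loop level contributes: √n × √n × n. Multiplying the contributions gives O(n^2).

Answer: O(n^2)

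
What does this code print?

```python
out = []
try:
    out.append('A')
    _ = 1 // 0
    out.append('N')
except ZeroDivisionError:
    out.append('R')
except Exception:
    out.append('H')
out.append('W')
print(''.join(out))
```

Execution trace: 'A' (try body) → 'R' (except ZeroDivisionError) → 'W' (after the try/except). Output: ARW

Answer: ARW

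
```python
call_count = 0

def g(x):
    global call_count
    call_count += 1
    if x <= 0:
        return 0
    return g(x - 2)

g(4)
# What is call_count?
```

Linear recursion stepping by 2: 3 calls from x=4 down to ≤0.

Answer: 3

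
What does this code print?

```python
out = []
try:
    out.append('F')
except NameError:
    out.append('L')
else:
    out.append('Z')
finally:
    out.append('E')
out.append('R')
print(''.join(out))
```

Execution trace: 'F' (try body, no exception) → 'Z' (else) → 'E' (finally) → 'R' (after the try/except). Output: FZER

Answer: FZER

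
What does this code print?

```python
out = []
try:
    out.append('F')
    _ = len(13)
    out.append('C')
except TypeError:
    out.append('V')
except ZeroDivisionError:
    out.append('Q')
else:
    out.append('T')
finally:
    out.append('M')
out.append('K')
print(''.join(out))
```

Execution trace: 'F' (try body) → 'V' (except TypeError) → 'M' (finally) → 'K' (after the try/except). Output: FVMK

Answer: FVMK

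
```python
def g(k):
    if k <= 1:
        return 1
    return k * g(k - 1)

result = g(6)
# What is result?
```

g(6) = 6 * 5 * 4 * 3 * 2 * 1 = 720

Answer: 720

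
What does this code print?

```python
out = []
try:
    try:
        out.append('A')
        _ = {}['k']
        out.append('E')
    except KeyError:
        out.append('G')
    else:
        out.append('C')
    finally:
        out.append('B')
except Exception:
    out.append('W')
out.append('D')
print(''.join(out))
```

Execution trace: 'A' (inner try body) → 'G' (inner except KeyError) → 'B' (inner finally) → 'D' (after the try/except). Output: AGBD

Answer: AGBD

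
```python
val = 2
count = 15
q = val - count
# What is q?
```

Trace:
`val = 2` → val = 2
`count = 15` → count = 15
`q = val - count` → q = -13
So q = -13

Answer: -13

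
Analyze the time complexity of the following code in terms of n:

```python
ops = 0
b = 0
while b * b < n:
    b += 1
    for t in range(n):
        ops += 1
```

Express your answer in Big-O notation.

Each loop level contributes: √n × n. Multiplying the contributions gives O(n√n).

Answer: O(n√n)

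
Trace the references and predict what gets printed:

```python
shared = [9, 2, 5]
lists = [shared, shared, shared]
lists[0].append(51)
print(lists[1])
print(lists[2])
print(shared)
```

Key concept: list of same reference.
Step by step:
`shared = [9, 2, 5]` → shared = [9, 2, 5]
`lists = [shared, shared, shared]` → lists = [[9, 2, 5], [9, 2, 5], [9, 2, 5]]
`lists[0].append(51)` → shared = [9, 2, 5, 51]; lists = [[9, 2, 5, 51], [9, 2, 5, 51], [9, 2, 5, 51]]
`print(lists[1])` → prints [9, 2, 5, 51]
`print(lists[2])` → prints [9, 2, 5, 51]
`print(shared)` → prints [9, 2, 5, 51]

Answer:
[9, 2, 5, 51]
[9, 2, 5, 51]
[9, 2, 5, 51]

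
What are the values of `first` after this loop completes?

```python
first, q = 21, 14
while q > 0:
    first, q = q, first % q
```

GCD of 21 and 14
`first` takes the values: 21 → 14 → 7

Answer: 7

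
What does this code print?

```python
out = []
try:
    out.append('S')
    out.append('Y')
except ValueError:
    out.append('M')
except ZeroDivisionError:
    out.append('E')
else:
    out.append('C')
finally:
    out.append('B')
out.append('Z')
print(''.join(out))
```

Execution trace: 'S' (try body) → 'Y' (try body, no exception) → 'C' (else) → 'B' (finally) → 'Z' (after the try/except). Output: SYCBZ

Answer: SYCBZ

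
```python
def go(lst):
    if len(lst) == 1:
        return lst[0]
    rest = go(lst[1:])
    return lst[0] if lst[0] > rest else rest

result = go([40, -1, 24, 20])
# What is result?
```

Recursive max over [40, -1, 24, 20] = 40

Answer: 40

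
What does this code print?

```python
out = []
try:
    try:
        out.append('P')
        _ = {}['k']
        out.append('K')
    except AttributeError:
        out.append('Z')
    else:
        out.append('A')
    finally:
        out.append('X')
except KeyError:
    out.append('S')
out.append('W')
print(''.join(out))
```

Execution trace: 'P' (try body) → 'X' (finally) → 'S' (outer except KeyError) → 'W' (after the try/except). Output: PXSW

Answer: PXSW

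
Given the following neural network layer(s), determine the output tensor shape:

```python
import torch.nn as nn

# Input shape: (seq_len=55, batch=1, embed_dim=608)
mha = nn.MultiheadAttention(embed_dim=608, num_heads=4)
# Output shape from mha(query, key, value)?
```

Input: (55, 1, 608) -> Output: (55, 1, 608)

Answer: (55, 1, 608)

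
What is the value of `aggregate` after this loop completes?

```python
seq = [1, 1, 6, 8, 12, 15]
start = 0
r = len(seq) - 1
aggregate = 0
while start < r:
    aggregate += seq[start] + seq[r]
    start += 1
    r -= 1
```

Sum of pairs from ends
`aggregate` takes the values: 0 → 16 → 29 → 43

Answer: 43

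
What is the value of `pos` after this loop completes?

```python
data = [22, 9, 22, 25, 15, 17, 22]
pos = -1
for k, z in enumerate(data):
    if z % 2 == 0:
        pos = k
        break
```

First even number index in [22, 9, 22, 25, 15, 17, 22]
`pos` takes the values: -1 → 0

Answer: 0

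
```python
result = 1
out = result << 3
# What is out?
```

Trace:
`result = 1` → result = 1
`out = result << 3` → out = 8
So out = 8

Answer: 8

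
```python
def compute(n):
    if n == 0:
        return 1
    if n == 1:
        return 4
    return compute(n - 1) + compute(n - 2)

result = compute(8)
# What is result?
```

Build up from base cases: compute(0)=1, compute(1)=4, compute(2)=5, compute(3)=9, compute(4)=14, compute(5)=23, compute(6)=37, ..., compute(8)=97

Answer: 97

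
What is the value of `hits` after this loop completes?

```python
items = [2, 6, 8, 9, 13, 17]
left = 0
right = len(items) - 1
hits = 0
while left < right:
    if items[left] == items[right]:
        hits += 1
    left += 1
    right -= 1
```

Count matching pairs from ends
`hits` takes the values: 0

Answer: 0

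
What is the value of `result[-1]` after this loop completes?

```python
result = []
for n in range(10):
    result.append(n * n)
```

Last element of squares 0 to 9
`result` takes the values: [] → [0] → [0, 1] → [0, 1, 4] → [0, 1, 4, 9] → [0, 1, 4, 9, 16] → [0, 1, 4, 9, 16, 25] → [0, 1, 4, 9, 16, 25, 36] → [0, 1, 4, 9, 16, 25, 36, 49] → [0, 1, 4, 9, 16, 25, 36, 49, 64] → [0, 1, 4, 9, 16, 25, 36, 49, 64, 81]
So `result[-1]` = 81

Answer: 81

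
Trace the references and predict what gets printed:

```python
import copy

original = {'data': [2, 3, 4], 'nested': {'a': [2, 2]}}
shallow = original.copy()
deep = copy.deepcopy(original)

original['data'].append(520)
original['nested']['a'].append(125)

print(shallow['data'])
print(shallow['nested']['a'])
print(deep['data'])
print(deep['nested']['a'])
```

Key concept: comparing shallow vs deep copy.
Step by step:
`original = {'data': [2, 3, 4], 'nested': {'a': [2, 2]}}` → original = {'data': [2, 3, 4], 'nested': {'a': [2, 2]}}
`shallow = original.copy()` → shallow = {'data': [2, 3, 4], 'nested': {'a': [2, 2]}}
`deep = copy.deepcopy(original)` → deep = {'data': [2, 3, 4], 'nested': {'a': [2, 2]}}
`original['data'].append(520)` → original = {'data': [2, 3, 4, 520], 'nested': {'a': [2, 2]}}; shallow = {'data': [2, 3, 4, 520], 'nested': {'a': [2, 2]}}
`original['nested']['a'].append(125)` → original = {'data': [2, 3, 4, 520], 'nested': {'a': [2, 2, 125]}}; shallow = {'data': [2, 3, 4, 520], 'nested': {'a': [2, 2, 125]}}
`print(shallow['data'])` → prints [2, 3, 4, 520]
`print(shallow['nested']['a'])` → prints [2, 2, 125]
`print(deep['data'])` → prints [2, 3, 4]
`print(deep['nested']['a'])` → prints [2, 2]

Answer:
[2, 3, 4, 520]
[2, 2, 125]
[2, 3, 4]
[2, 2]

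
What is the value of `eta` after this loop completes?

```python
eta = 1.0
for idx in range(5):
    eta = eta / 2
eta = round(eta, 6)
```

Halving LR 5 times: 1 / 2^5
`eta` takes the values: 1.0 → 0.5 → 0.25 → 0.125 → 0.0625 → 0.03125

Answer: 0.03125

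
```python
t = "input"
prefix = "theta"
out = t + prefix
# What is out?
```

Trace:
`t = "input"` → t = 'input'
`prefix = "theta"` → prefix = 'theta'
`out = t + prefix` → out = 'inputtheta'
So out = 'inputtheta'

Answer: 'inputtheta'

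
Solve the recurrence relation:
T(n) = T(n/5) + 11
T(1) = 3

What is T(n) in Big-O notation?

Each step divides n by 5 and adds 11. After log_5(n) steps we reach T(1)=3. So T(n) = 11·log_5(n) + 3 = O(log n).

Answer: O(log n)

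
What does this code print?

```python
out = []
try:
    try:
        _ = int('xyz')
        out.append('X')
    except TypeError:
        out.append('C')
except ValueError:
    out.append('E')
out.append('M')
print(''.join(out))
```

Execution trace: 'E' (outer except ValueError) → 'M' (after the try/except). Output: EM

Answer: EM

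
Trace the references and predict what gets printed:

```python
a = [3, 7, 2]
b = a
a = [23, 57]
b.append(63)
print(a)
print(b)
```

Key concept: rebinding vs mutation: a is rebound to a new list, b still points at the original.
Step by step:
`a = [3, 7, 2]` → a = [3, 7, 2]
`b = a` → b = [3, 7, 2] (same object as a)
`a = [23, 57]` → a = [23, 57]
`b.append(63)` → b = [3, 7, 2, 63]
`print(a)` → prints [23, 57]
`print(b)` → prints [3, 7, 2, 63]

Answer:
[23, 57]
[3, 7, 2, 63]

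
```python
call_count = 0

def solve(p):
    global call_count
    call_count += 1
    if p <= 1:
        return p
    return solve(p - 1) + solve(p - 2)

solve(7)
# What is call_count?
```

Calls(p) = 1 + Calls(p-1) + Calls(p-2); Calls(0)=Calls(1)=1. For p=7 this gives 41.

Answer: 41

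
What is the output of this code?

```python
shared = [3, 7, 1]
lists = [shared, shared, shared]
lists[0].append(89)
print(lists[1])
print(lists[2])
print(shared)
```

Key concept: list of same reference.
Step by step:
`shared = [3, 7, 1]` → shared = [3, 7, 1]
`lists = [shared, shared, shared]` → lists = [[3, 7, 1], [3, 7, 1], [3, 7, 1]]
`lists[0].append(89)` → shared = [3, 7, 1, 89]; lists = [[3, 7, 1, 89], [3, 7, 1, 89], [3, 7, 1, 89]]
`print(lists[1])` → prints [3, 7, 1, 89]
`print(lists[2])` → prints [3, 7, 1, 89]
`print(shared)` → prints [3, 7, 1, 89]

Answer:
[3, 7, 1, 89]
[3, 7, 1, 89]
[3, 7, 1, 89]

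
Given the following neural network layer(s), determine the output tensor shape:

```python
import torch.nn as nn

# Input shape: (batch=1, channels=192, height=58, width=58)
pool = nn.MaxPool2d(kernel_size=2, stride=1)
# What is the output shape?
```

Input: (1, 192, 58, 58) -> Output: (1, 192, 57, 57)

Answer: (1, 192, 57, 57)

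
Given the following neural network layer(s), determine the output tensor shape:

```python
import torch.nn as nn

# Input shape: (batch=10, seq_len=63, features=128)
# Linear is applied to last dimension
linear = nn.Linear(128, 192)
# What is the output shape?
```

Input: (10, 63, 128) -> Output: (10, 63, 192)

Answer: (10, 63, 192)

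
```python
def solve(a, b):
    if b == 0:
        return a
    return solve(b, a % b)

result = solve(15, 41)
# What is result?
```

solve(15, 41) -> solve(41, 15) -> solve(15, 11) -> solve(11, 4) -> solve(4, 3) -> solve(3, 1) -> solve(1, 0) -> 1

Answer: 1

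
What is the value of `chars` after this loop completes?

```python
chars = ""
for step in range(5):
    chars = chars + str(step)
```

Concatenate digits 0 to 4
`chars` takes the values: "" → "0" → "01" → "012" → "0123" → "01234"

Answer: "01234"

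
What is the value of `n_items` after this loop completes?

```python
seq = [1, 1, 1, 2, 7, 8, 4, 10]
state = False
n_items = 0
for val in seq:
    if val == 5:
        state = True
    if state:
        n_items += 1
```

Count elements after first 5 in [1, 1, 1, 2, 7, 8, 4, 10]
`n_items` takes the values: 0

Answer: 0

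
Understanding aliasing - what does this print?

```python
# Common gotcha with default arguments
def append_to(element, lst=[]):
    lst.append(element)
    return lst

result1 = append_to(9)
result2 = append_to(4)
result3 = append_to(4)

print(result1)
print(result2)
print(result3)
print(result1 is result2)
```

Key concept: mutable default argument gotcha.
Step by step:
`result1 = append_to(9)` → result1 = [9]
`result2 = append_to(4)` → result1 = [9, 4] (same object as result2); result2 = [9, 4] (same object as result1)
`result3 = append_to(4)` → result1 = [9, 4, 4] (same object as result2, result3); result2 = [9, 4, 4] (same object as result1, result3); result3 = [9, 4, 4] (same object as result1, result2)
`print(result1)` → prints [9, 4, 4]
`print(result2)` → prints [9, 4, 4]
`print(result3)` → prints [9, 4, 4]
`print(result1 is result2)` → prints True

Answer:
[9, 4, 4]
[9, 4, 4]
[9, 4, 4]
True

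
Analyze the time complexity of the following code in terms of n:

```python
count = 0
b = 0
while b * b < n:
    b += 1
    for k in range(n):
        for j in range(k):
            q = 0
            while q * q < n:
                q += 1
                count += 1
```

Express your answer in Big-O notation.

Each loop level contributes: √n × n × n × √n. Multiplying the contributions gives O(n^3).

Answer: O(n^3)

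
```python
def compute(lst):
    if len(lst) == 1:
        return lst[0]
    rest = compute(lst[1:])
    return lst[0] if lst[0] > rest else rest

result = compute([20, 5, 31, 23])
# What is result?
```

Recursive max over [20, 5, 31, 23] = 31

Answer: 31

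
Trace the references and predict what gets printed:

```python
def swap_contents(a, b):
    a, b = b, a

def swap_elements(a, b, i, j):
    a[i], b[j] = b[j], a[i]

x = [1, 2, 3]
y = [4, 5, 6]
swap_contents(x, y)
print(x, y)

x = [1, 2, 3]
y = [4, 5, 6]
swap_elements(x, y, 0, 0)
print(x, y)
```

Key concept: parameter rebinding vs mutation.
Step by step:
`x = [1, 2, 3]` → x = [1, 2, 3]
`y = [4, 5, 6]` → y = [4, 5, 6]
`swap_contents(x, y)` → no visible change to tracked variables
`print(x, y)` → prints [1, 2, 3] [4, 5, 6]
`x = [1, 2, 3]` → x = [1, 2, 3]
`y = [4, 5, 6]` → y = [4, 5, 6]
`swap_elements(x, y, 0, 0)` → x = [4, 2, 3]; y = [1, 5, 6]
`print(x, y)` → prints [4, 2, 3] [1, 5, 6]

Answer:
[1, 2, 3] [4, 5, 6]
[4, 2, 3] [1, 5, 6]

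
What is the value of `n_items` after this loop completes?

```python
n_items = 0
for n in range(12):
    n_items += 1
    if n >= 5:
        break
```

Loop breaks when n reaches 5, n_items is 6
`n_items` takes the values: 0 → 1 → 2 → 3 → 4 → 5 → 6

Answer: 6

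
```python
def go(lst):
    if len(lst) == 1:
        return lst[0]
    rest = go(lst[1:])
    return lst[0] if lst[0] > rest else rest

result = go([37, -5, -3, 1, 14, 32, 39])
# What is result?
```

Recursive max over [37, -5, -3, 1, 14, 32, 39] = 39

Answer: 39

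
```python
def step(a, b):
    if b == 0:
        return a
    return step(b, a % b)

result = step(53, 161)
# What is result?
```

step(53, 161) -> step(161, 53) -> step(53, 2) -> step(2, 1) -> step(1, 0) -> 1

Answer: 1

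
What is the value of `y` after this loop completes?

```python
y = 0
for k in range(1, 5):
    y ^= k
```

XOR of 1 to 4
`y` takes the values: 0 → 1 → 3 → 0 → 4

Answer: 4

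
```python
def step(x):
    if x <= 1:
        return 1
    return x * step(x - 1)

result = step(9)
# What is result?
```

step(9) = 9 * 8 * 7 * 6 * 5 * 4 * 3 * 2 * 1 = 362880

Answer: 362880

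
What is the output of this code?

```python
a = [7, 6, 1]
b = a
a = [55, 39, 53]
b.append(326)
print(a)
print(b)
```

Key concept: rebinding vs mutation: a is rebound to a new list, b still points at the original.
Step by step:
`a = [7, 6, 1]` → a = [7, 6, 1]
`b = a` → b = [7, 6, 1] (same object as a)
`a = [55, 39, 53]` → a = [55, 39, 53]
`b.append(326)` → b = [7, 6, 1, 326]
`print(a)` → prints [55, 39, 53]
`print(b)` → prints [7, 6, 1, 326]

Answer:
[55, 39, 53]
[7, 6, 1, 326]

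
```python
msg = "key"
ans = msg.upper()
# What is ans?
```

Trace:
`msg = "key"` → msg = 'key'
`ans = msg.upper()` → ans = 'KEY'
So ans = 'KEY'

Answer: 'KEY'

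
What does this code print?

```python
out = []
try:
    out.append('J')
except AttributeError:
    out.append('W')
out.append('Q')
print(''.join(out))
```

Execution trace: 'J' (try body, no exception) → 'Q' (after the try/except). Output: JQ

Answer: JQ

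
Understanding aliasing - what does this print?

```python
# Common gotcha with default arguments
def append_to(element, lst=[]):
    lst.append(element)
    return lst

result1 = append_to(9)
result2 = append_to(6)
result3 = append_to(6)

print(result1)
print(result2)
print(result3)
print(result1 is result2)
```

Key concept: mutable default argument gotcha.
Step by step:
`result1 = append_to(9)` → result1 = [9]
`result2 = append_to(6)` → result1 = [9, 6] (same object as result2); result2 = [9, 6] (same object as result1)
`result3 = append_to(6)` → result1 = [9, 6, 6] (same object as result2, result3); result2 = [9, 6, 6] (same object as result1, result3); result3 = [9, 6, 6] (same object as result1, result2)
`print(result1)` → prints [9, 6, 6]
`print(result2)` → prints [9, 6, 6]
`print(result3)` → prints [9, 6, 6]
`print(result1 is result2)` → prints True

Answer:
[9, 6, 6]
[9, 6, 6]
[9, 6, 6]
True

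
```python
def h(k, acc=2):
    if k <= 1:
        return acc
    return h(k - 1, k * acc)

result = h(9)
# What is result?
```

Accumulator trace (n, acc): (9, 2) -> (8, 18) -> (7, 144) -> (6, 1008) -> (5, 6048) -> (4, 30240) -> (3, 120960) -> (2, 362880) -> (1, 725760) -> return 725760

Answer: 725760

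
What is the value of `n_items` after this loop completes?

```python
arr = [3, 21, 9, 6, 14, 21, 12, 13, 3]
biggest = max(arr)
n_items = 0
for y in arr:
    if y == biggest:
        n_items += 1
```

Count of max value 21 in [3, 21, 9, 6, 14, 21, 12, 13, 3]
`n_items` takes the values: 0 → 1 → 2

Answer: 2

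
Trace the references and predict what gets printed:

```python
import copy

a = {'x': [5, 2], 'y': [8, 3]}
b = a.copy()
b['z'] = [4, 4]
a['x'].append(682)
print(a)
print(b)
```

Key concept: shallow copy of dict with mutable values.
Step by step:
`a = {'x': [5, 2], 'y': [8, 3]}` → a = {'x': [5, 2], 'y': [8, 3]}
`b = a.copy()` → b = {'x': [5, 2], 'y': [8, 3]}
`b['z'] = [4, 4]` → b = {'x': [5, 2], 'y': [8, 3], 'z': [4, 4]}
`a['x'].append(682)` → a = {'x': [5, 2, 682], 'y': [8, 3]}; b = {'x': [5, 2, 682], 'y': [8, 3], 'z': [4, 4]}
`print(a)` → prints {'x': [5, 2, 682], 'y': [8, 3]}
`print(b)` → prints {'x': [5, 2, 682], 'y': [8, 3], 'z': [4, 4]}

Answer:
{'x': [5, 2, 682], 'y': [8, 3]}
{'x': [5, 2, 682], 'y': [8, 3], 'z': [4, 4]}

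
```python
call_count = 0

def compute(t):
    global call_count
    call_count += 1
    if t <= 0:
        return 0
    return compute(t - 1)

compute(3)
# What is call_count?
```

Linear recursion stepping by 1: 4 calls from t=3 down to ≤0.

Answer: 4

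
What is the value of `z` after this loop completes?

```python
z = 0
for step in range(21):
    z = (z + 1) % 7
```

Increment mod 7, 21 times = 0
`z` takes the values: 0 → 1 → 2 → 3 → 4 → 5 → 6 → 0 → 1 → 2 → 3 → 4 → 5 → 6 → 0 → 1 → 2 → 3 → 4 → 5 → 6 → 0

Answer: 0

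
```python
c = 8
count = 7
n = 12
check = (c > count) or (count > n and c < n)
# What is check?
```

Trace:
`c = 8` → c = 8
`count = 7` → count = 7
`n = 12` → n = 12
`check = (c > count) or (count > n and c < n)` → check = True
So check = True

Answer: True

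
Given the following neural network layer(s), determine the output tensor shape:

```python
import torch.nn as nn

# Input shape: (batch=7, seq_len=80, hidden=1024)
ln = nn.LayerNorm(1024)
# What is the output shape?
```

Input: (7, 80, 1024) -> Output: (7, 80, 1024)

Answer: (7, 80, 1024)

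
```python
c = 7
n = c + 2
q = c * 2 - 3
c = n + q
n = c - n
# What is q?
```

Trace:
`c = 7` → c = 7
`n = c + 2` → n = 9
`q = c * 2 - 3` → q = 11
`c = n + q` → c = 20
`n = c - n` → n = 11
So q = 11

Answer: 11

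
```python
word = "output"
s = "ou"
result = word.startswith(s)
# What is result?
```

Trace:
`word = "output"` → word = 'output'
`s = "ou"` → s = 'ou'
`result = word.startswith(s)` → result = True
So result = True

Answer: True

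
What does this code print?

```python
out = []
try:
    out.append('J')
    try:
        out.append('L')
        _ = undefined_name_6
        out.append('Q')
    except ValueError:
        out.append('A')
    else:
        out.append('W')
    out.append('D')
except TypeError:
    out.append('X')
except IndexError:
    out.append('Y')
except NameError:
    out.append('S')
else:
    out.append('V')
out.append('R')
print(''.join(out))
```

Execution trace: 'J' (try body) → 'L' (inner try body) → 'S' (except NameError) → 'R' (after the try/except). Output: JLSR

Answer: JLSR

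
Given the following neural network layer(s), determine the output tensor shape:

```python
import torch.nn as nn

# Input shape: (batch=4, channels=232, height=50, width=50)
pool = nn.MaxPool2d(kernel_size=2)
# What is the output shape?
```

Input: (4, 232, 50, 50) -> Output: (4, 232, 25, 25)

Answer: (4, 232, 25, 25)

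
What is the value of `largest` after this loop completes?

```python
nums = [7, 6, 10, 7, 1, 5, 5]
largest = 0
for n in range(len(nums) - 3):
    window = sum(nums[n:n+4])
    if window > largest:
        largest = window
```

Max sum of 4-element window in [7, 6, 10, 7, 1, 5, 5]
`largest` takes the values: 0 → 30

Answer: 30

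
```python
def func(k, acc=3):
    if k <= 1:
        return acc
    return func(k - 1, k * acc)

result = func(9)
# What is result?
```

Accumulator trace (n, acc): (9, 3) -> (8, 27) -> (7, 216) -> (6, 1512) -> (5, 9072) -> (4, 45360) -> (3, 181440) -> (2, 544320) -> (1, 1088640) -> return 1088640

Answer: 1088640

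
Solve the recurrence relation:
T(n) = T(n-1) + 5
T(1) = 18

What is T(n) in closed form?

Unrolling: T(n) = T(1) + 5·(n-1) = 18 + 5(n-1) = 5n + 13.

Answer: T(n) = 5n + 13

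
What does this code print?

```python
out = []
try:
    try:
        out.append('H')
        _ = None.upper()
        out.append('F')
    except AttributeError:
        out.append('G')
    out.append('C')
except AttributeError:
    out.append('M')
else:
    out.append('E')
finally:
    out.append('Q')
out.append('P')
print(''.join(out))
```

Execution trace: 'H' (inner try body) → 'G' (inner except AttributeError) → 'C' (try body, no exception) → 'E' (else) → 'Q' (finally) → 'P' (after the try/except). Output: HGCEQP

Answer: HGCEQP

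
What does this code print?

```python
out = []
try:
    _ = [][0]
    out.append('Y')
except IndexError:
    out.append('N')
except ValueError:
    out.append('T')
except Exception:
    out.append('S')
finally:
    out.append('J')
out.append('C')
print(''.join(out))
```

Execution trace: 'N' (except IndexError) → 'J' (finally) → 'C' (after the try/except). Output: NJC

Answer: NJC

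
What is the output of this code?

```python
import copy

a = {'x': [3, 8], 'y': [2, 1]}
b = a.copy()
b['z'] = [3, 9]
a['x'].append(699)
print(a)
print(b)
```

Key concept: shallow copy of dict with mutable values.
Step by step:
`a = {'x': [3, 8], 'y': [2, 1]}` → a = {'x': [3, 8], 'y': [2, 1]}
`b = a.copy()` → b = {'x': [3, 8], 'y': [2, 1]}
`b['z'] = [3, 9]` → b = {'x': [3, 8], 'y': [2, 1], 'z': [3, 9]}
`a['x'].append(699)` → a = {'x': [3, 8, 699], 'y': [2, 1]}; b = {'x': [3, 8, 699], 'y': [2, 1], 'z': [3, 9]}
`print(a)` → prints {'x': [3, 8, 699], 'y': [2, 1]}
`print(b)` → prints {'x': [3, 8, 699], 'y': [2, 1], 'z': [3, 9]}

Answer:
{'x': [3, 8, 699], 'y': [2, 1]}
{'x': [3, 8, 699], 'y': [2, 1], 'z': [3, 9]}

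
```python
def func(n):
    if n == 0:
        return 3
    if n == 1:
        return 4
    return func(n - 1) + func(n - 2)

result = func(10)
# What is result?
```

Build up from base cases: func(0)=3, func(1)=4, func(2)=7, func(3)=11, func(4)=18, func(5)=29, func(6)=47, ..., func(10)=322

Answer: 322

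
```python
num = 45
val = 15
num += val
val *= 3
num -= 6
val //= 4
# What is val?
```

Trace:
`num = 45` → num = 45
`val = 15` → val = 15
`num += val` → num = 60
`val *= 3` → val = 45
`num -= 6` → num = 54
`val //= 4` → val = 11
So val = 11

Answer: 11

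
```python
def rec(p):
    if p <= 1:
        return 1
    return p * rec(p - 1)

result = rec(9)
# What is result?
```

rec(9) = 9 * 8 * 7 * 6 * 5 * 4 * 3 * 2 * 1 = 362880

Answer: 362880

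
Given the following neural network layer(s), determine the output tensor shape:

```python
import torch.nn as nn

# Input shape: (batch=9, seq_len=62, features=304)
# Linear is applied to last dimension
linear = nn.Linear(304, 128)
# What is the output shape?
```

Input: (9, 62, 304) -> Output: (9, 62, 128)

Answer: (9, 62, 128)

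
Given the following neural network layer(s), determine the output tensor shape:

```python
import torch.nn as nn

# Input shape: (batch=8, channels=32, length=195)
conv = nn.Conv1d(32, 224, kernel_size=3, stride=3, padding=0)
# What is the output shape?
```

Input: (8, 32, 195) -> Output: (8, 224, 65)

Answer: (8, 224, 65)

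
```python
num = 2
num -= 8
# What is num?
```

Trace:
`num = 2` → num = 2
`num -= 8` → num = -6
So num = -6

Answer: -6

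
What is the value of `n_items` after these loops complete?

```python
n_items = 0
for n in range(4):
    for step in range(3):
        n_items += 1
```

4 * 3 = 12
`n_items` takes the values: 0 → 1 → 2 → 3 → 4 → 5 → 6 → 7 → 8 → 9 → 10 → 11 → 12

Answer: 12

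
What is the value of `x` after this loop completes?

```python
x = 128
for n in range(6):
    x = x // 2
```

Halve 6 times: 128 // 2^6 = 2
`x` takes the values: 128 → 64 → 32 → 16 → 8 → 4 → 2

Answer: 2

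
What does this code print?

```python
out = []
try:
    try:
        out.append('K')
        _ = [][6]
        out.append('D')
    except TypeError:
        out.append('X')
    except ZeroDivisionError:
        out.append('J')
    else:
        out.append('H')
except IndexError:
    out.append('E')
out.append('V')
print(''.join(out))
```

Execution trace: 'K' (inner try body) → 'E' (outer except IndexError) → 'V' (after the try/except). Output: KEV

Answer: KEV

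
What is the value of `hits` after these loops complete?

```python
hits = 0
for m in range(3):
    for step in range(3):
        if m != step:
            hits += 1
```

3² - 3 (exclude diagonal)
`hits` takes the values: 0 → 1 → 2 → 3 → 4 → 5 → 6

Answer: 6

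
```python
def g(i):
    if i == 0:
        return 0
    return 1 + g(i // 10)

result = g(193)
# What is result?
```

Count of digits of 193: 3

Answer: 3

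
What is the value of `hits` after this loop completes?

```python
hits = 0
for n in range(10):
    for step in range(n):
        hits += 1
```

Triangle number: 0+1+2+...+9
`hits` takes the values: 0 → 1 → 2 → 3 → 4 → 5 → 6 → 7 → 8 → 9 → 10 → 11 → 12 → 13 → 14 → 15 → 16 → 17 → 18 → 19 → 20 → 21 → 22 → 23 → 24 → 25 → 26 → 27 → 28 → 29 → … → 41 → 42 → 43 → 44 → 45

Answer: 45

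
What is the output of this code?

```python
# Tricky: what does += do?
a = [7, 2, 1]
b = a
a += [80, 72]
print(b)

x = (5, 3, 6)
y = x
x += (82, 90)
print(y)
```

Key concept: += behavior differs for mutable vs immutable.
Step by step:
`a = [7, 2, 1]` → a = [7, 2, 1]
`b = a` → b = [7, 2, 1] (same object as a)
`a += [80, 72]` → a = [7, 2, 1, 80, 72] (same object as b); b = [7, 2, 1, 80, 72] (same object as a)
`print(b)` → prints [7, 2, 1, 80, 72]
`x = (5, 3, 6)` → x = (5, 3, 6)
`y = x` → y = (5, 3, 6)
`x += (82, 90)` → x = (5, 3, 6, 82, 90)
`print(y)` → prints (5, 3, 6)

Answer:
[7, 2, 1, 80, 72]
(5, 3, 6)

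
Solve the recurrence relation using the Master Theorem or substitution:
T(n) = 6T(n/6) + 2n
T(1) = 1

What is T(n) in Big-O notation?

By Master Theorem: a=6, b=6, f(n)=2n. Since log_6(6) = 1 and f(n) = Θ(n^1), Case 2 applies. T(n) = O(n log n).

Answer: O(n log n)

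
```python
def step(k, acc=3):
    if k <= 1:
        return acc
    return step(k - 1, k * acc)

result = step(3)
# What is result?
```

Accumulator trace (n, acc): (3, 3) -> (2, 9) -> (1, 18) -> return 18

Answer: 18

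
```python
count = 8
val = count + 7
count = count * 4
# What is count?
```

Trace:
`count = 8` → count = 8
`val = count + 7` → val = 15
`count = count * 4` → count = 32
So count = 32

Answer: 32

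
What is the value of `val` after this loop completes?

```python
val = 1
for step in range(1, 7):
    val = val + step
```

Start at 1, add 1 through 6
`val` takes the values: 1 → 2 → 4 → 7 → 11 → 16 → 22

Answer: 22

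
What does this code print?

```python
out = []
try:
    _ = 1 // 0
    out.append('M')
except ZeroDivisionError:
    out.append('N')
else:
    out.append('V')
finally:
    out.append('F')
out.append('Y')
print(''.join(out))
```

Execution trace: 'N' (except ZeroDivisionError) → 'F' (finally) → 'Y' (after the try/except). Output: NFY

Answer: NFY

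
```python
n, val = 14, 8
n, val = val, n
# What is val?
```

Trace:
`n, val = 14, 8` → n = 14; val = 8
`n, val = val, n` → n = 8; val = 14
So val = 14

Answer: 14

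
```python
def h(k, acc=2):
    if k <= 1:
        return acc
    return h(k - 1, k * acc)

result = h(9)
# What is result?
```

Accumulator trace (n, acc): (9, 2) -> (8, 18) -> (7, 144) -> (6, 1008) -> (5, 6048) -> (4, 30240) -> (3, 120960) -> (2, 362880) -> (1, 725760) -> return 725760

Answer: 725760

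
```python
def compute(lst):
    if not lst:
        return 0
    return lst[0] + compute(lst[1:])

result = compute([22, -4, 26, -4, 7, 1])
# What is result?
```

22 + (-4) + 26 + (-4) + 7 + 1 + 0 = 48

Answer: 48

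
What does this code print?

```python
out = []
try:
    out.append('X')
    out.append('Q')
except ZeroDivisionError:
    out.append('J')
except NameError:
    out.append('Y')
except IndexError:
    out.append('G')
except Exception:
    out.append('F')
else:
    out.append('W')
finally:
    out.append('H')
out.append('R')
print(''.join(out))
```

Execution trace: 'X' (try body) → 'Q' (try body, no exception) → 'W' (else) → 'H' (finally) → 'R' (after the try/except). Output: XQWHR

Answer: XQWHR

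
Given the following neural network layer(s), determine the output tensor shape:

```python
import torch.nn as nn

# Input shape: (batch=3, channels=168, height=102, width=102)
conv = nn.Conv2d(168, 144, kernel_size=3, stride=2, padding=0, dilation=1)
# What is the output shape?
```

Input: (3, 168, 102, 102) -> Output: (3, 144, 50, 50)

Answer: (3, 144, 50, 50)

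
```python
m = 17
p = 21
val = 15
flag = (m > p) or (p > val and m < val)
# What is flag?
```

Trace:
`m = 17` → m = 17
`p = 21` → p = 21
`val = 15` → val = 15
`flag = (m > p) or (p > val and m < val)` → flag = False
So flag = False

Answer: False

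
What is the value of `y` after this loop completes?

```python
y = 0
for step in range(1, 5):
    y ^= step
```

XOR of 1 to 4
`y` takes the values: 0 → 1 → 3 → 0 → 4

Answer: 4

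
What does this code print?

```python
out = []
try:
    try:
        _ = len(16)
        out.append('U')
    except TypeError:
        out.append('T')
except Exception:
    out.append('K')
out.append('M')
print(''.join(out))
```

Execution trace: 'T' (inner except TypeError) → 'M' (after the try/except). Output: TM

Answer: TM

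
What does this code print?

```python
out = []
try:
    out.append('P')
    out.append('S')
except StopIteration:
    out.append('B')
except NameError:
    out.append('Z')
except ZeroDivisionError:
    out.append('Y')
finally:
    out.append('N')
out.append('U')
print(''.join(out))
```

Execution trace: 'P' (try body) → 'S' (try body, no exception) → 'N' (finally) → 'U' (after the try/except). Output: PSNU

Answer: PSNU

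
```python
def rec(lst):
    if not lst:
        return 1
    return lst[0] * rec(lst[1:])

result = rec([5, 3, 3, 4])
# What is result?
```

Product over [5, 3, 3, 4] = 5 * 3 * 3 * 4 = 180

Answer: 180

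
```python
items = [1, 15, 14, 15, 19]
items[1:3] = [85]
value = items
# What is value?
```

Trace:
`items = [1, 15, 14, 15, 19]` → items = [1, 15, 14, 15, 19]
`items[1:3] = [85]` → items = [1, 85, 15, 19]
`value = items` → value = [1, 85, 15, 19]
So value = [1, 85, 15, 19]

Answer: [1, 85, 15, 19]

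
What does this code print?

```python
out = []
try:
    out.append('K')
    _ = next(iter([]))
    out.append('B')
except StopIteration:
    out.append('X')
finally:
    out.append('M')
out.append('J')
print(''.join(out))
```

Execution trace: 'K' (try body) → 'X' (except StopIteration) → 'M' (finally) → 'J' (after the try/except). Output: KXMJ

Answer: KXMJ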